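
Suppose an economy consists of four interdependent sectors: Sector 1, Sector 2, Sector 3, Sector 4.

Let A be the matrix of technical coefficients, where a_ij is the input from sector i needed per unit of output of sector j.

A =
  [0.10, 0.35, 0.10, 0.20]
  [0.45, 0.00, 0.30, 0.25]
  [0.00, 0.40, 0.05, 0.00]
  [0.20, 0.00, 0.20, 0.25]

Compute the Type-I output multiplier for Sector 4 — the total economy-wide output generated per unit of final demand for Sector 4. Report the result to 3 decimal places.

m_4 = 3.535

I − A =
  [   0.90    -0.35    -0.10    -0.20]
  [  -0.45     1.00    -0.30    -0.25]
  [   0.00    -0.40     0.95     0.00]
  [  -0.20     0.00    -0.20     0.75]
Compute the cofactors C_ij = (−1)^(i+j)·(3×3 minor ij) of I−A; the adjugate is their transpose:
adj(I−A) = Cᵀ =
  [ 0.602500   0.295375   0.211250   0.259125]
  [ 0.368125   0.603250   0.292250   0.299250]
  [ 0.155000   0.254000   0.499375   0.126000]
  [ 0.202000   0.146500   0.189500   0.579375]
det(I−A) = Σ_j (I−A)_1j·C_1j = (0.90)(0.602500) + (-0.35)(0.368125) + (-0.10)(0.155000) + (-0.20)(0.202000) = 0.35750625
(I − A)⁻¹ = adj(I−A) / det(I−A) ≈
  [   1.6853     0.8262     0.5909     0.7248]
  [   1.0297     1.6874     0.8175     0.8370]
  [   0.4336     0.7105     1.3968     0.3524]
  [   0.5650     0.4098     0.5301     1.6206]
The output multiplier for sector j is the column-j sum of the Leontief inverse (I − A)⁻¹ = adj(I−A) / det(I−A).
Column 4 of adj(I−A): (0.259125, 0.299250, 0.126000, 0.579375); det(I−A) = 0.35750625.
m_4 = (0.259125 + 0.299250 + 0.126000 + 0.579375) / 0.35750625 = 1.26375 / 0.35750625 ≈ 3.535.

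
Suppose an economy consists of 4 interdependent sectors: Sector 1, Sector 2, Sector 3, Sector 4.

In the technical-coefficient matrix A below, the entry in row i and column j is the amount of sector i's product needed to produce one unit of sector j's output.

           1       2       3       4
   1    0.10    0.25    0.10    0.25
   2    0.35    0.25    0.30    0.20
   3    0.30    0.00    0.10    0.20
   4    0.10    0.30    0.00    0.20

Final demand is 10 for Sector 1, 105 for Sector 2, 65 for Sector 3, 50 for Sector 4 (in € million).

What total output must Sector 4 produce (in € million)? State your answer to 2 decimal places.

I − A =
  [   0.90    -0.25    -0.10    -0.25]
  [  -0.35     0.75    -0.30    -0.20]
  [  -0.30     0.00     0.90    -0.20]
  [  -0.10    -0.30     0.00     0.80]
Compute the cofactors C_ij = (−1)^(i+j)·(3×3 minor ij) of I−A; the adjugate is their transpose:
adj(I−A) = Cᵀ =
  [ 0.46800   0.25350   0.13650   0.24375]
  [ 0.34800   0.59950   0.23850   0.31825]
  [ 0.19800   0.14150   0.36600   0.18875]
  [ 0.18900   0.25650   0.10650   0.48375]
det(I−A) = Σ_j (I−A)_1j·C_1j = (0.90)(0.46800) + (-0.25)(0.34800) + (-0.10)(0.19800) + (-0.25)(0.18900) = 0.26715
(I − A)⁻¹ = adj(I−A) / det(I−A) ≈
  [   1.7518     0.9489     0.5109     0.9124]
  [   1.3026     2.2441     0.8928     1.1913]
  [   0.7412     0.5297     1.3700     0.7065]
  [   0.7075     0.9601     0.3987     1.8108]
x = (I − A)⁻¹ d = adj(I−A)·d / det(I−A), with det(I−A) = 0.26715:
  x_1 = (0.46800·10 + 0.25350·105 + 0.13650·65 + 0.24375·50) / 0.26715 = 52.3575 / 0.26715 ≈ 195.99
  x_2 = (0.34800·10 + 0.59950·105 + 0.23850·65 + 0.31825·50) / 0.26715 = 97.8425 / 0.26715 ≈ 366.25
  x_3 = (0.19800·10 + 0.14150·105 + 0.36600·65 + 0.18875·50) / 0.26715 = 50.065 / 0.26715 ≈ 187.40
  x_4 = (0.18900·10 + 0.25650·105 + 0.10650·65 + 0.48375·50) / 0.26715 = 59.9325 / 0.26715 ≈ 224.34

x_4 = 224.34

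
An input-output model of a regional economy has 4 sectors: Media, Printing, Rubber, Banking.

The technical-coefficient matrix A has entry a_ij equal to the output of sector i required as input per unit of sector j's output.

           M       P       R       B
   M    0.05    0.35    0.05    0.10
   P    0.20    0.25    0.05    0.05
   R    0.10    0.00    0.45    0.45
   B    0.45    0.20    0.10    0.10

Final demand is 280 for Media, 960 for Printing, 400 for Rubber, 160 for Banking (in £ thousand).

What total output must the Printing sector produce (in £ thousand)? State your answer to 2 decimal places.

I − A =
  [   0.95    -0.35    -0.05    -0.10]
  [  -0.20     0.75    -0.05    -0.05]
  [  -0.10     0.00     0.55    -0.45]
  [  -0.45    -0.20    -0.10     0.90]
Compute the cofactors C_ij = (−1)^(i+j)·(3×3 minor ij) of I−A; the adjugate is their transpose:
adj(I−A) = Cᵀ =
  [ 0.327500   0.173000   0.059250   0.075625]
  [ 0.117500   0.387125   0.057375   0.063250]
  [ 0.236375   0.189875   0.523125   0.298375]
  [ 0.216125   0.193625   0.100500   0.347875]
det(I−A) = Σ_j (I−A)_1j·C_1j = (0.95)(0.327500) + (-0.35)(0.117500) + (-0.05)(0.236375) + (-0.10)(0.216125) = 0.23656875
(I − A)⁻¹ = adj(I−A) / det(I−A) ≈
  [   1.3844     0.7313     0.2505     0.3197]
  [   0.4967     1.6364     0.2425     0.2674]
  [   0.9992     0.8026     2.2113     1.2613]
  [   0.9136     0.8185     0.4248     1.4705]
x = (I − A)⁻¹ d = adj(I−A)·d / det(I−A), with det(I−A) = 0.23656875:
  x_M = (0.327500·280 + 0.173000·960 + 0.059250·400 + 0.075625·160) / 0.23656875 = 293.58 / 0.23656875 ≈ 1240.99
  x_P = (0.117500·280 + 0.387125·960 + 0.057375·400 + 0.063250·160) / 0.23656875 = 437.61 / 0.23656875 ≈ 1849.82
  x_R = (0.236375·280 + 0.189875·960 + 0.523125·400 + 0.298375·160) / 0.23656875 = 505.455 / 0.23656875 ≈ 2136.61
  x_B = (0.216125·280 + 0.193625·960 + 0.100500·400 + 0.347875·160) / 0.23656875 = 342.255 / 0.23656875 ≈ 1446.75

x_P = 1849.82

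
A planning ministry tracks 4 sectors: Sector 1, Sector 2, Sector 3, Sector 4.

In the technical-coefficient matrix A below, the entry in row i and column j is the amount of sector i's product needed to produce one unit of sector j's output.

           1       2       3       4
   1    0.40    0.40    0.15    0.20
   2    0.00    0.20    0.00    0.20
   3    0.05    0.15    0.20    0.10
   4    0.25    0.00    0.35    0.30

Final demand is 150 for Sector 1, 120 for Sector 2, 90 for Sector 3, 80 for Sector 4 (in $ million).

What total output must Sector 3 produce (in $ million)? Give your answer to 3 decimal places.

x_3 = 264.318

I − A =
  [   0.60    -0.40    -0.15    -0.20]
  [   0.00     0.80     0.00    -0.20]
  [  -0.05    -0.15     0.80    -0.10]
  [  -0.25     0.00    -0.35     0.70]
Compute the cofactors C_ij = (−1)^(i+j)·(3×3 minor ij) of I−A; the adjugate is their transpose:
adj(I−A) = Cᵀ =
  [ 0.409500   0.236250   0.168000   0.208500]
  [ 0.043500   0.262500   0.049500   0.094500]
  [ 0.055500   0.079500   0.276000   0.078000]
  [ 0.174000   0.124125   0.198000   0.378000]
det(I−A) = Σ_j (I−A)_1j·C_1j = (0.60)(0.409500) + (-0.40)(0.043500) + (-0.15)(0.055500) + (-0.20)(0.174000) = 0.185175
(I − A)⁻¹ = adj(I−A) / det(I−A) ≈
  [   2.2114     1.2758     0.9072     1.1260]
  [   0.2349     1.4176     0.2673     0.5103]
  [   0.2997     0.4293     1.4905     0.4212]
  [   0.9397     0.6703     1.0693     2.0413]
x = (I − A)⁻¹ d = adj(I−A)·d / det(I−A), with det(I−A) = 0.185175:
  x_1 = (0.409500·150 + 0.236250·120 + 0.168000·90 + 0.208500·80) / 0.185175 = 121.575 / 0.185175 ≈ 656.541
  x_2 = (0.043500·150 + 0.262500·120 + 0.049500·90 + 0.094500·80) / 0.185175 = 50.04 / 0.185175 ≈ 270.231
  x_3 = (0.055500·150 + 0.079500·120 + 0.276000·90 + 0.078000·80) / 0.185175 = 48.945 / 0.185175 ≈ 264.318
  x_4 = (0.174000·150 + 0.124125·120 + 0.198000·90 + 0.378000·80) / 0.185175 = 89.055 / 0.185175 ≈ 480.923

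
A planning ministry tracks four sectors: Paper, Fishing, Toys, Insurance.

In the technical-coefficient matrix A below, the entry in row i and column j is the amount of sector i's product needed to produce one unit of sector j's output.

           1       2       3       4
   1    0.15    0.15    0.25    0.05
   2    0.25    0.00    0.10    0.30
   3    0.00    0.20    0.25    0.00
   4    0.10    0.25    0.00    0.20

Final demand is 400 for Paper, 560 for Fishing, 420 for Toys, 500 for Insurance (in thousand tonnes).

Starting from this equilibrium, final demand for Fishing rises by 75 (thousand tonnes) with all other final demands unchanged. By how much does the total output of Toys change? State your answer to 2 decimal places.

Δx_3 = 24.99

I − A =
  [   0.85    -0.15    -0.25    -0.05]
  [  -0.25     1.00    -0.10    -0.30]
  [   0.00    -0.20     0.75     0.00]
  [  -0.10    -0.25     0.00     0.80]
Compute the cofactors C_ij = (−1)^(i+j)·(3×3 minor ij) of I−A; the adjugate is their transpose:
adj(I−A) = Cᵀ =
  [ 0.527750   0.139375   0.194500   0.085250]
  [ 0.172500   0.506250   0.125000   0.200625]
  [ 0.046000   0.135000   0.573625   0.053500]
  [ 0.119875   0.175625   0.063375   0.579875]
det(I−A) = Σ_j (I−A)_1j·C_1j = (0.85)(0.527750) + (-0.15)(0.172500) + (-0.25)(0.046000) + (-0.05)(0.119875) = 0.40521875
(I − A)⁻¹ = adj(I−A) / det(I−A) ≈
  [   1.3024     0.3440     0.4800     0.2104]
  [   0.4257     1.2493     0.3085     0.4951]
  [   0.1135     0.3332     1.4156     0.1320]
  [   0.2958     0.4334     0.1564     1.4310]
Δx = (I − A)⁻¹ Δd with Δd having +75 in the Fishing component and 0 elsewhere.
So Δx_3 = L_32 · (+75), where L_32 = adj(I−A)_32 / det(I−A) = 0.135000 / 0.40521875.
Δx_3 = 0.135000 × (+75) / 0.40521875 = 10.125 / 0.40521875 ≈ 24.99.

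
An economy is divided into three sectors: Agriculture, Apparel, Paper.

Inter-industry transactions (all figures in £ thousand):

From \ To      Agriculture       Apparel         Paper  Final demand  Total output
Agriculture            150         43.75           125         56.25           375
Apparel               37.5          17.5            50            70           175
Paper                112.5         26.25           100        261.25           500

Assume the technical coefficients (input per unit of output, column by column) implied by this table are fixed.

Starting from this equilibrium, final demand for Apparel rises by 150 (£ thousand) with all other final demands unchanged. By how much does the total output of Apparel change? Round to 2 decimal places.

Technical coefficients a_ij = z_ij / X_j:
  a_11 = 150/375 = 0.40, a_21 = 37.5/375 = 0.10, a_31 = 112.5/375 = 0.30
  a_12 = 43.75/175 = 0.25, a_22 = 17.5/175 = 0.10, a_32 = 26.25/175 = 0.15
  a_13 = 125/500 = 0.25, a_23 = 50/500 = 0.10, a_33 = 100/500 = 0.20
I − A =
  [   0.60    -0.25    -0.25]
  [  -0.10     0.90    -0.10]
  [  -0.30    -0.15     0.80]
Cofactors of I−A, C_ij = (−1)^(i+j)·(minor ij) (rows/columns in the sector order above):
  C_11 = (0.90)(0.80) − (-0.10)(-0.15) = 0.7050
  C_12 = −[(-0.10)(0.80) − (-0.10)(-0.30)] = 0.1100
  C_13 = (-0.10)(-0.15) − (0.90)(-0.30) = 0.2850
  C_21 = −[(-0.25)(0.80) − (-0.25)(-0.15)] = 0.2375
  C_22 = (0.60)(0.80) − (-0.25)(-0.30) = 0.4050
  C_23 = −[(0.60)(-0.15) − (-0.25)(-0.30)] = 0.1650
  C_31 = (-0.25)(-0.10) − (-0.25)(0.90) = 0.2500
  C_32 = −[(0.60)(-0.10) − (-0.25)(-0.10)] = 0.0850
  C_33 = (0.60)(0.90) − (-0.25)(-0.10) = 0.5150
det(I−A) = Σ_j (I−A)_1j·C_1j = (0.60)(0.7050) + (-0.25)(0.1100) + (-0.25)(0.2850) = 0.32425
adj(I−A) = Cᵀ =
  [ 0.7050   0.2375   0.2500]
  [ 0.1100   0.4050   0.0850]
  [ 0.2850   0.1650   0.5150]
(I − A)⁻¹ = adj(I−A) / det(I−A) ≈
  [   2.1742     0.7325     0.7710]
  [   0.3392     1.2490     0.2621]
  [   0.8790     0.5089     1.5883]
Δx = (I − A)⁻¹ Δd with Δd having +150 in the Apparel component and 0 elsewhere.
So Δx_2 = L_22 · (+150), where L_22 = adj(I−A)_22 / det(I−A) = 0.4050 / 0.32425.
Δx_2 = 0.4050 × (+150) / 0.32425 = 60.75 / 0.32425 ≈ 187.36.

Δx_2 = 187.36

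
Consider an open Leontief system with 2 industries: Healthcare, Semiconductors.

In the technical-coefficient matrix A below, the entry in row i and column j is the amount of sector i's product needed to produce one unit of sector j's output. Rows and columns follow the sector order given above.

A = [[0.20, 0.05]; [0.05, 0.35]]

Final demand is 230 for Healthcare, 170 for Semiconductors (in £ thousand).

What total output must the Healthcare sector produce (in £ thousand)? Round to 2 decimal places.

I − A =
  [   0.80    -0.05]
  [  -0.05     0.65]
det(I−A) = (0.80)(0.65) − (-0.05)(-0.05) = 0.5175
adj(I−A) = [[0.65, 0.05], [0.05, 0.80]]
(I − A)⁻¹ = adj(I−A) / det(I−A) ≈
  [   1.2560     0.0966]
  [   0.0966     1.5459]
x = (I − A)⁻¹ d = adj(I−A)·d / det(I−A), with det(I−A) = 0.5175:
  x_1 = (0.65·230 + 0.05·170) / 0.5175 = 158.00 / 0.5175 ≈ 305.31
  x_2 = (0.05·230 + 0.80·170) / 0.5175 = 147.50 / 0.5175 ≈ 285.02

x_1 = 305.31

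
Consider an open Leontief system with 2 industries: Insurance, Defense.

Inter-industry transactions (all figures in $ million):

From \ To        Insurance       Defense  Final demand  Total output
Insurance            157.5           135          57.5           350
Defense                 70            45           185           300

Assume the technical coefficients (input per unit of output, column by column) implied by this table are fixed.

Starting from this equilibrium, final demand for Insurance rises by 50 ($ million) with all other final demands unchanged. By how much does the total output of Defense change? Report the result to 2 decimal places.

Δx_D = 26.49

Technical coefficients a_ij = z_ij / X_j:
  a_II = 157.5/350 = 0.45, a_DI = 70/350 = 0.20
  a_ID = 135/300 = 0.45, a_DD = 45/300 = 0.15
I − A =
  [   0.55    -0.45]
  [  -0.20     0.85]
det(I−A) = (0.55)(0.85) − (-0.45)(-0.20) = 0.3775
adj(I−A) = [[0.85, 0.45], [0.20, 0.55]]
(I − A)⁻¹ = adj(I−A) / det(I−A) ≈
  [   2.2517     1.1921]
  [   0.5298     1.4570]
Δx = (I − A)⁻¹ Δd with Δd having +50 in the Insurance component and 0 elsewhere.
So Δx_D = L_DI · (+50), where L_DI = adj(I−A)_DI / det(I−A) = 0.20 / 0.3775.
Δx_D = 0.20 × (+50) / 0.3775 = 10.00 / 0.3775 ≈ 26.49.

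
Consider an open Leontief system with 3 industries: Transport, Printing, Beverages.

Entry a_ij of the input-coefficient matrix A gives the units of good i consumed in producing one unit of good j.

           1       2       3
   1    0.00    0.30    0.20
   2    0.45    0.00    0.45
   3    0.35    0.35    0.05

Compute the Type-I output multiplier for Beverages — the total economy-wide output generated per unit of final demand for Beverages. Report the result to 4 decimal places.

m_3 = 3.3754

I − A =
  [   1.00    -0.30    -0.20]
  [  -0.45     1.00    -0.45]
  [  -0.35    -0.35     0.95]
Cofactors of I−A, C_ij = (−1)^(i+j)·(minor ij) (rows/columns in the sector order above):
  C_11 = (1.00)(0.95) − (-0.45)(-0.35) = 0.7925
  C_12 = −[(-0.45)(0.95) − (-0.45)(-0.35)] = 0.5850
  C_13 = (-0.45)(-0.35) − (1.00)(-0.35) = 0.5075
  C_21 = −[(-0.30)(0.95) − (-0.20)(-0.35)] = 0.3550
  C_22 = (1.00)(0.95) − (-0.20)(-0.35) = 0.8800
  C_23 = −[(1.00)(-0.35) − (-0.30)(-0.35)] = 0.4550
  C_31 = (-0.30)(-0.45) − (-0.20)(1.00) = 0.3350
  C_32 = −[(1.00)(-0.45) − (-0.20)(-0.45)] = 0.5400
  C_33 = (1.00)(1.00) − (-0.30)(-0.45) = 0.8650
det(I−A) = Σ_j (I−A)_1j·C_1j = (1.00)(0.7925) + (-0.30)(0.5850) + (-0.20)(0.5075) = 0.5155
adj(I−A) = Cᵀ =
  [ 0.7925   0.3550   0.3350]
  [ 0.5850   0.8800   0.5400]
  [ 0.5075   0.4550   0.8650]
(I − A)⁻¹ = adj(I−A) / det(I−A) ≈
  [   1.53734     0.68865     0.64985]
  [   1.13482     1.70708     1.04753]
  [   0.98448     0.88264     1.67798]
The output multiplier for sector j is the column-j sum of the Leontief inverse (I − A)⁻¹ = adj(I−A) / det(I−A).
Column 3 of adj(I−A): (0.3350, 0.5400, 0.8650); det(I−A) = 0.5155.
m_3 = (0.3350 + 0.5400 + 0.8650) / 0.5155 = 1.74 / 0.5155 ≈ 3.3754.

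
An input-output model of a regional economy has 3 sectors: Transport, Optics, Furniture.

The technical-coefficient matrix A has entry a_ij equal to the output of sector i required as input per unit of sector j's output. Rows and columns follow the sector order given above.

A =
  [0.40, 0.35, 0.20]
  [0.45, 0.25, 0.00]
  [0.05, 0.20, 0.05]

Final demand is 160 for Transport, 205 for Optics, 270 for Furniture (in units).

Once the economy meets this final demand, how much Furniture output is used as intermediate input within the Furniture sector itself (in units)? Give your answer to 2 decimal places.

I − A =
  [   0.60    -0.35    -0.20]
  [  -0.45     0.75     0.00]
  [  -0.05    -0.20     0.95]
Cofactors of I−A, C_ij = (−1)^(i+j)·(minor ij) (rows/columns in the sector order above):
  C_11 = (0.75)(0.95) − (0.00)(-0.20) = 0.7125
  C_12 = −[(-0.45)(0.95) − (0.00)(-0.05)] = 0.4275
  C_13 = (-0.45)(-0.20) − (0.75)(-0.05) = 0.1275
  C_21 = −[(-0.35)(0.95) − (-0.20)(-0.20)] = 0.3725
  C_22 = (0.60)(0.95) − (-0.20)(-0.05) = 0.5600
  C_23 = −[(0.60)(-0.20) − (-0.35)(-0.05)] = 0.1375
  C_31 = (-0.35)(0.00) − (-0.20)(0.75) = 0.1500
  C_32 = −[(0.60)(0.00) − (-0.20)(-0.45)] = 0.0900
  C_33 = (0.60)(0.75) − (-0.35)(-0.45) = 0.2925
det(I−A) = Σ_j (I−A)_1j·C_1j = (0.60)(0.7125) + (-0.35)(0.4275) + (-0.20)(0.1275) = 0.252375
adj(I−A) = Cᵀ =
  [ 0.7125   0.3725   0.1500]
  [ 0.4275   0.5600   0.0900]
  [ 0.1275   0.1375   0.2925]
(I − A)⁻¹ = adj(I−A) / det(I−A) ≈
  [   2.8232     1.4760     0.5944]
  [   1.6939     2.2189     0.3566]
  [   0.5052     0.5448     1.1590]
First solve x = (I − A)⁻¹ d = adj(I−A)·d / det(I−A); in particular x_F = (0.1275·160 + 0.1375·205 + 0.2925·270) / 0.252375 = 127.5625 / 0.252375 ≈ 505.4482.
Intermediate flow from F to F: z_FF = a_FF · x_F = 0.05 × 127.5625 / 0.252375 = 6.378125 / 0.252375 ≈ 25.27.

z_FF = 25.27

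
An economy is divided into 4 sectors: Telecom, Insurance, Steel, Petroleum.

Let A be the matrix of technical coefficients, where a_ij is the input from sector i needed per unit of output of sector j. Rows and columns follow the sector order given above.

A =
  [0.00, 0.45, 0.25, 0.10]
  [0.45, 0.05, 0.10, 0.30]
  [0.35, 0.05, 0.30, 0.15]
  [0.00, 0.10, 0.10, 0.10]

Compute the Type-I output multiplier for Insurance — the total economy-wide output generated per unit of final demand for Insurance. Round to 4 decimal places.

I − A =
  [   1.00    -0.45    -0.25    -0.10]
  [  -0.45     0.95    -0.10    -0.30]
  [  -0.35    -0.05     0.70    -0.15]
  [   0.00    -0.10    -0.10     0.90]
Compute the cofactors C_ij = (−1)^(i+j)·(3×3 minor ij) of I−A; the adjugate is their transpose:
adj(I−A) = Cᵀ =
  [ 0.555750   0.299250   0.270750   0.206625]
  [ 0.318750   0.532750   0.225750   0.250625]
  [ 0.315750   0.205250   0.638250   0.209875]
  [ 0.070500   0.082000   0.096000   0.413750]
det(I−A) = Σ_j (I−A)_1j·C_1j = (1.00)(0.555750) + (-0.45)(0.318750) + (-0.25)(0.315750) + (-0.10)(0.070500) = 0.326325
(I − A)⁻¹ = adj(I−A) / det(I−A) ≈
  [   1.70306     0.91703     0.82969     0.63319]
  [   0.97679     1.63257     0.69179     0.76802]
  [   0.96759     0.62897     1.95587     0.64315]
  [   0.21604     0.25128     0.29419     1.26791]
The output multiplier for sector j is the column-j sum of the Leontief inverse (I − A)⁻¹ = adj(I−A) / det(I−A).
Column I of adj(I−A): (0.299250, 0.532750, 0.205250, 0.082000); det(I−A) = 0.326325.
m_I = (0.299250 + 0.532750 + 0.205250 + 0.082000) / 0.326325 = 1.11925 / 0.326325 ≈ 3.4299.

m_I = 3.4299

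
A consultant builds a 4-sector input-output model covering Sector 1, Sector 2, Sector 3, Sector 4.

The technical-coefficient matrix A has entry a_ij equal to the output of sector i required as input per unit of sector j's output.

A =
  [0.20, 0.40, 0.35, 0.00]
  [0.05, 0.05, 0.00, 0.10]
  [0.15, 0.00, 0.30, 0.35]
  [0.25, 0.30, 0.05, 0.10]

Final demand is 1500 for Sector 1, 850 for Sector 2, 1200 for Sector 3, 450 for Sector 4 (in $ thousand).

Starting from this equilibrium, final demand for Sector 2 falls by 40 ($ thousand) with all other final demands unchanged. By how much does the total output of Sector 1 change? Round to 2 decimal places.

Δx_1 = -31.75

I − A =
  [   0.80    -0.40    -0.35     0.00]
  [  -0.05     0.95     0.00    -0.10]
  [  -0.15     0.00     0.70    -0.35]
  [  -0.25    -0.30    -0.05     0.90]
Compute the cofactors C_ij = (−1)^(i+j)·(3×3 minor ij) of I−A; the adjugate is their transpose:
adj(I−A) = Cᵀ =
  [ 0.560875   0.281750   0.290750   0.144375]
  [ 0.048875   0.412125   0.028500   0.056875]
  [ 0.212125   0.173000   0.632000   0.265000]
  [ 0.183875   0.225250   0.125375   0.468125]
det(I−A) = Σ_j (I−A)_1j·C_1j = (0.80)(0.560875) + (-0.40)(0.048875) + (-0.35)(0.212125) + (0.00)(0.183875) = 0.35490625
(I − A)⁻¹ = adj(I−A) / det(I−A) ≈
  [   1.5803     0.7939     0.8192     0.4068]
  [   0.1377     1.1612     0.0803     0.1603]
  [   0.5977     0.4875     1.7808     0.7467]
  [   0.5181     0.6347     0.3533     1.3190]
Δx = (I − A)⁻¹ Δd with Δd having -40 in the Sector 2 component and 0 elsewhere.
So Δx_1 = L_12 · (-40), where L_12 = adj(I−A)_12 / det(I−A) = 0.281750 / 0.35490625.
Δx_1 = 0.281750 × (-40) / 0.35490625 = -11.27 / 0.35490625 ≈ -31.75.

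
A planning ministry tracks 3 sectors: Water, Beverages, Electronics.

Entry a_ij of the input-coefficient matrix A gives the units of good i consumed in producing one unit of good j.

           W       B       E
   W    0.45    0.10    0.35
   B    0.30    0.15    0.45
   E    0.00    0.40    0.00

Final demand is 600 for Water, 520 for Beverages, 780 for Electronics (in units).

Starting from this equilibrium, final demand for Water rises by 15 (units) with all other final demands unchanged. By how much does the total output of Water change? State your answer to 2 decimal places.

I − A =
  [   0.55    -0.10    -0.35]
  [  -0.30     0.85    -0.45]
  [   0.00    -0.40     1.00]
Cofactors of I−A, C_ij = (−1)^(i+j)·(minor ij) (rows/columns in the sector order above):
  C_11 = (0.85)(1.00) − (-0.45)(-0.40) = 0.6700
  C_12 = −[(-0.30)(1.00) − (-0.45)(0.00)] = 0.3000
  C_13 = (-0.30)(-0.40) − (0.85)(0.00) = 0.1200
  C_21 = −[(-0.10)(1.00) − (-0.35)(-0.40)] = 0.2400
  C_22 = (0.55)(1.00) − (-0.35)(0.00) = 0.5500
  C_23 = −[(0.55)(-0.40) − (-0.10)(0.00)] = 0.2200
  C_31 = (-0.10)(-0.45) − (-0.35)(0.85) = 0.3425
  C_32 = −[(0.55)(-0.45) − (-0.35)(-0.30)] = 0.3525
  C_33 = (0.55)(0.85) − (-0.10)(-0.30) = 0.4375
det(I−A) = Σ_j (I−A)_1j·C_1j = (0.55)(0.6700) + (-0.10)(0.3000) + (-0.35)(0.1200) = 0.2965
adj(I−A) = Cᵀ =
  [ 0.6700   0.2400   0.3425]
  [ 0.3000   0.5500   0.3525]
  [ 0.1200   0.2200   0.4375]
(I − A)⁻¹ = adj(I−A) / det(I−A) ≈
  [   2.2597     0.8094     1.1551]
  [   1.0118     1.8550     1.1889]
  [   0.4047     0.7420     1.4755]
Δx = (I − A)⁻¹ Δd with Δd having +15 in the Water component and 0 elsewhere.
So Δx_W = L_WW · (+15), where L_WW = adj(I−A)_WW / det(I−A) = 0.6700 / 0.2965.
Δx_W = 0.6700 × (+15) / 0.2965 = 10.05 / 0.2965 ≈ 33.90.

Δx_W = 33.90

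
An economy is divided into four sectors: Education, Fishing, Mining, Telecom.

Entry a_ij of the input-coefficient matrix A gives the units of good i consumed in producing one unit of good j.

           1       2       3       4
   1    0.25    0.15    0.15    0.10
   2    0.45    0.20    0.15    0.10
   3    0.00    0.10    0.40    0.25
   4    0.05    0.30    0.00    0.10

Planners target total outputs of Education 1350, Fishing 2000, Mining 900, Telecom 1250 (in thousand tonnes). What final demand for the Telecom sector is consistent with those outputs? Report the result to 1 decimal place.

d_4 = 457.5

I − A =
  [   0.75    -0.15    -0.15    -0.10]
  [  -0.45     0.80    -0.15    -0.10]
  [   0.00    -0.10     0.60    -0.25]
  [  -0.05    -0.30     0.00     0.90]
d = (I − A) x:
  d_1 = (+0.75)·1350 + (-0.15)·2000 + (-0.15)·900 + (-0.10)·1250 = 452.5
  d_2 = (-0.45)·1350 + (+0.80)·2000 + (-0.15)·900 + (-0.10)·1250 = 732.5
  d_3 = (+0.00)·1350 + (-0.10)·2000 + (+0.60)·900 + (-0.25)·1250 = 27.5
  d_4 = (-0.05)·1350 + (-0.30)·2000 + (+0.00)·900 + (+0.90)·1250 = 457.5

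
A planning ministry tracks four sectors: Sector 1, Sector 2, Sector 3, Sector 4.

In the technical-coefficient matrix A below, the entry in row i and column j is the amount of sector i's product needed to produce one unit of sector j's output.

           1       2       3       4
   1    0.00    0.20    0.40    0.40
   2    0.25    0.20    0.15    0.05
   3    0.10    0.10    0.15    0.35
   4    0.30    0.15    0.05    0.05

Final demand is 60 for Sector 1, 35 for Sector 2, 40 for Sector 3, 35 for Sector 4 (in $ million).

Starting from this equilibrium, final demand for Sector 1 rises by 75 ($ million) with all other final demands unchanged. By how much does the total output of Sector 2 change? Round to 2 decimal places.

Δx_2 = 47.40

I − A =
  [   1.00    -0.20    -0.40    -0.40]
  [  -0.25     0.80    -0.15    -0.05]
  [  -0.10    -0.10     0.85    -0.35]
  [  -0.30    -0.15    -0.05     0.95]
Compute the cofactors C_ij = (−1)^(i+j)·(3×3 minor ij) of I−A; the adjugate is their transpose:
adj(I−A) = Cᵀ =
  [ 0.603250   0.270000   0.355000   0.399000]
  [ 0.240500   0.606000   0.233000   0.219000]
  [ 0.197625   0.181500   0.591000   0.310500]
  [ 0.238875   0.190500   0.180000   0.577500]
det(I−A) = Σ_j (I−A)_1j·C_1j = (1.00)(0.603250) + (-0.20)(0.240500) + (-0.40)(0.197625) + (-0.40)(0.238875) = 0.38055
(I − A)⁻¹ = adj(I−A) / det(I−A) ≈
  [   1.5852     0.7095     0.9329     1.0485]
  [   0.6320     1.5924     0.6123     0.5755]
  [   0.5193     0.4769     1.5530     0.8159]
  [   0.6277     0.5006     0.4730     1.5175]
Δx = (I − A)⁻¹ Δd with Δd having +75 in the Sector 1 component and 0 elsewhere.
So Δx_2 = L_21 · (+75), where L_21 = adj(I−A)_21 / det(I−A) = 0.240500 / 0.38055.
Δx_2 = 0.240500 × (+75) / 0.38055 = 18.0375 / 0.38055 ≈ 47.40.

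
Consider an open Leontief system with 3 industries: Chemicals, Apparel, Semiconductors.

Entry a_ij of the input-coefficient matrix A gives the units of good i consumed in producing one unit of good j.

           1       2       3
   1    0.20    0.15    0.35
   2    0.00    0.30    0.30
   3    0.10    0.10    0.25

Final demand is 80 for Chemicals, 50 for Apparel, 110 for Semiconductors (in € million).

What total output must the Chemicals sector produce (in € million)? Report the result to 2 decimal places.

x_1 = 214.92

I − A =
  [   0.80    -0.15    -0.35]
  [   0.00     0.70    -0.30]
  [  -0.10    -0.10     0.75]
Cofactors of I−A, C_ij = (−1)^(i+j)·(minor ij) (rows/columns in the sector order above):
  C_11 = (0.70)(0.75) − (-0.30)(-0.10) = 0.4950
  C_12 = −[(0.00)(0.75) − (-0.30)(-0.10)] = 0.0300
  C_13 = (0.00)(-0.10) − (0.70)(-0.10) = 0.0700
  C_21 = −[(-0.15)(0.75) − (-0.35)(-0.10)] = 0.1475
  C_22 = (0.80)(0.75) − (-0.35)(-0.10) = 0.5650
  C_23 = −[(0.80)(-0.10) − (-0.15)(-0.10)] = 0.0950
  C_31 = (-0.15)(-0.30) − (-0.35)(0.70) = 0.2900
  C_32 = −[(0.80)(-0.30) − (-0.35)(0.00)] = 0.2400
  C_33 = (0.80)(0.70) − (-0.15)(0.00) = 0.5600
det(I−A) = Σ_j (I−A)_1j·C_1j = (0.80)(0.4950) + (-0.15)(0.0300) + (-0.35)(0.0700) = 0.3670
adj(I−A) = Cᵀ =
  [ 0.4950   0.1475   0.2900]
  [ 0.0300   0.5650   0.2400]
  [ 0.0700   0.0950   0.5600]
(I − A)⁻¹ = adj(I−A) / det(I−A) ≈
  [   1.3488     0.4019     0.7902]
  [   0.0817     1.5395     0.6540]
  [   0.1907     0.2589     1.5259]
x = (I − A)⁻¹ d = adj(I−A)·d / det(I−A), with det(I−A) = 0.3670:
  x_1 = (0.4950·80 + 0.1475·50 + 0.2900·110) / 0.3670 = 78.875 / 0.3670 ≈ 214.92
  x_2 = (0.0300·80 + 0.5650·50 + 0.2400·110) / 0.3670 = 57.05 / 0.3670 ≈ 155.45
  x_3 = (0.0700·80 + 0.0950·50 + 0.5600·110) / 0.3670 = 71.95 / 0.3670 ≈ 196.05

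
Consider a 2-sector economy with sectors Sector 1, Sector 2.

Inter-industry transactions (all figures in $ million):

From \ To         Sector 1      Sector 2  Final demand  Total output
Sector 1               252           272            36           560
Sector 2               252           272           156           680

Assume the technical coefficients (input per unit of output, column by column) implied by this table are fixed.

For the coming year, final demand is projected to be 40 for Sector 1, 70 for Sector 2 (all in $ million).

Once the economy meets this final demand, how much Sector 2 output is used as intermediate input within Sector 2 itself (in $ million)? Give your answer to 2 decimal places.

Technical coefficients a_ij = z_ij / X_j:
  a_11 = 252/560 = 0.45, a_21 = 252/560 = 0.45
  a_12 = 272/680 = 0.40, a_22 = 272/680 = 0.40
I − A =
  [   0.55    -0.40]
  [  -0.45     0.60]
det(I−A) = (0.55)(0.60) − (-0.40)(-0.45) = 0.1500
adj(I−A) = [[0.60, 0.40], [0.45, 0.55]]
(I − A)⁻¹ = adj(I−A) / det(I−A) ≈
  [   4.0000     2.6667]
  [   3.0000     3.6667]
First solve x = (I − A)⁻¹ d = adj(I−A)·d / det(I−A); in particular x_2 = (0.45·40 + 0.55·70) / 0.1500 = 56.50 / 0.1500 ≈ 376.6667.
Intermediate flow from 2 to 2: z_22 = a_22 · x_2 = 0.40 × 56.50 / 0.1500 = 22.60 / 0.1500 ≈ 150.67.

z_22 = 150.67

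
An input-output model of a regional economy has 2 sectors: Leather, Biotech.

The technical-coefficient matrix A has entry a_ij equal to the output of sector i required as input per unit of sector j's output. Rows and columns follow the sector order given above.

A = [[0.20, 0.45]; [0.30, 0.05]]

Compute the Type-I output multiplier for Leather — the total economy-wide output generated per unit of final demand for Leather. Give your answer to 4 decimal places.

I − A =
  [   0.80    -0.45]
  [  -0.30     0.95]
det(I−A) = (0.80)(0.95) − (-0.45)(-0.30) = 0.6250
adj(I−A) = [[0.95, 0.45], [0.30, 0.80]]
(I − A)⁻¹ = adj(I−A) / det(I−A) ≈
  [   1.52000     0.72000]
  [   0.48000     1.28000]
The output multiplier for sector j is the column-j sum of the Leontief inverse (I − A)⁻¹ = adj(I−A) / det(I−A).
Column L of adj(I−A): (0.95, 0.30); det(I−A) = 0.6250.
m_L = (0.95 + 0.30) / 0.6250 = 1.25 / 0.6250 = 2.0000.

m_L = 2.0000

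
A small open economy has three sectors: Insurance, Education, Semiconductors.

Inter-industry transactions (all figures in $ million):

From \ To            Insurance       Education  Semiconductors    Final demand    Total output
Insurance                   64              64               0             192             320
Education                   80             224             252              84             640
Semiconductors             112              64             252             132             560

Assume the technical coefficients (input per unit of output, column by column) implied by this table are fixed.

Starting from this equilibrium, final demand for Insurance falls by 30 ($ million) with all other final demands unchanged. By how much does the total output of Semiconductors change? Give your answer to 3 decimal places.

Δx_3 = -34.354

Technical coefficients a_ij = z_ij / X_j:
  a_11 = 64/320 = 0.20, a_21 = 80/320 = 0.25, a_31 = 112/320 = 0.35
  a_12 = 64/640 = 0.10, a_22 = 224/640 = 0.35, a_32 = 64/640 = 0.10
  a_13 = 0/560 = 0.00, a_23 = 252/560 = 0.45, a_33 = 252/560 = 0.45
I − A =
  [   0.80    -0.10     0.00]
  [  -0.25     0.65    -0.45]
  [  -0.35    -0.10     0.55]
Cofactors of I−A, C_ij = (−1)^(i+j)·(minor ij) (rows/columns in the sector order above):
  C_11 = (0.65)(0.55) − (-0.45)(-0.10) = 0.3125
  C_12 = −[(-0.25)(0.55) − (-0.45)(-0.35)] = 0.2950
  C_13 = (-0.25)(-0.10) − (0.65)(-0.35) = 0.2525
  C_21 = −[(-0.10)(0.55) − (0.00)(-0.10)] = 0.0550
  C_22 = (0.80)(0.55) − (0.00)(-0.35) = 0.4400
  C_23 = −[(0.80)(-0.10) − (-0.10)(-0.35)] = 0.1150
  C_31 = (-0.10)(-0.45) − (0.00)(0.65) = 0.0450
  C_32 = −[(0.80)(-0.45) − (0.00)(-0.25)] = 0.3600
  C_33 = (0.80)(0.65) − (-0.10)(-0.25) = 0.4950
det(I−A) = Σ_j (I−A)_1j·C_1j = (0.80)(0.3125) + (-0.10)(0.2950) + (0.00)(0.2525) = 0.2205
adj(I−A) = Cᵀ =
  [ 0.3125   0.0550   0.0450]
  [ 0.2950   0.4400   0.3600]
  [ 0.2525   0.1150   0.4950]
(I − A)⁻¹ = adj(I−A) / det(I−A) ≈
  [   1.4172     0.2494     0.2041]
  [   1.3379     1.9955     1.6327]
  [   1.1451     0.5215     2.2449]
Δx = (I − A)⁻¹ Δd with Δd having -30 in the Insurance component and 0 elsewhere.
So Δx_3 = L_31 · (-30), where L_31 = adj(I−A)_31 / det(I−A) = 0.2525 / 0.2205.
Δx_3 = 0.2525 × (-30) / 0.2205 = -7.575 / 0.2205 ≈ -34.354.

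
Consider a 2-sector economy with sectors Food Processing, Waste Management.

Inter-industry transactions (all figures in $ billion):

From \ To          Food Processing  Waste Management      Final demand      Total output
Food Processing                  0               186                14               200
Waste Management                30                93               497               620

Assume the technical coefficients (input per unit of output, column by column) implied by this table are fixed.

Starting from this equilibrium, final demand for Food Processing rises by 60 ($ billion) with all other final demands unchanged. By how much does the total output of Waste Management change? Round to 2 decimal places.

Technical coefficients a_ij = z_ij / X_j:
  a_11 = 0/200 = 0.00, a_21 = 30/200 = 0.15
  a_12 = 186/620 = 0.30, a_22 = 93/620 = 0.15
I − A =
  [   1.00    -0.30]
  [  -0.15     0.85]
det(I−A) = (1.00)(0.85) − (-0.30)(-0.15) = 0.8050
adj(I−A) = [[0.85, 0.30], [0.15, 1.00]]
(I − A)⁻¹ = adj(I−A) / det(I−A) ≈
  [   1.0559     0.3727]
  [   0.1863     1.2422]
Δx = (I − A)⁻¹ Δd with Δd having +60 in the Food Processing component and 0 elsewhere.
So Δx_2 = L_21 · (+60), where L_21 = adj(I−A)_21 / det(I−A) = 0.15 / 0.8050.
Δx_2 = 0.15 × (+60) / 0.8050 = 9.00 / 0.8050 ≈ 11.18.

Δx_2 = 11.18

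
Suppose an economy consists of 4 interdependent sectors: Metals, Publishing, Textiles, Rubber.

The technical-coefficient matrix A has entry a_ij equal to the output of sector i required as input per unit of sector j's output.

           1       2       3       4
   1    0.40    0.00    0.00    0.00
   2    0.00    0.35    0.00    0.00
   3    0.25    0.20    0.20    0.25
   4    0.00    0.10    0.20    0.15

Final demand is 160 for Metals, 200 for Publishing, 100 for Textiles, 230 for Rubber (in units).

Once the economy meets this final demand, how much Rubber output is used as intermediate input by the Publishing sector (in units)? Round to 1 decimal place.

I − A =
  [   0.60     0.00     0.00     0.00]
  [   0.00     0.65     0.00     0.00]
  [  -0.25    -0.20     0.80    -0.25]
  [   0.00    -0.10    -0.20     0.85]
Compute the cofactors C_ij = (−1)^(i+j)·(3×3 minor ij) of I−A; the adjugate is their transpose:
adj(I−A) = Cᵀ =
  [ 0.409500   0.000000   0.000000   0.000000]
  [ 0.000000   0.378000   0.000000   0.000000]
  [ 0.138125   0.117000   0.331500   0.097500]
  [ 0.032500   0.072000   0.078000   0.312000]
det(I−A) = Σ_j (I−A)_1j·C_1j = (0.60)(0.409500) + (0.00)(0.000000) + (0.00)(0.138125) + (0.00)(0.032500) = 0.2457
(I − A)⁻¹ = adj(I−A) / det(I−A) ≈
  [   1.6667     0.0000     0.0000     0.0000]
  [   0.0000     1.5385     0.0000     0.0000]
  [   0.5622     0.4762     1.3492     0.3968]
  [   0.1323     0.2930     0.3175     1.2698]
First solve x = (I − A)⁻¹ d = adj(I−A)·d / det(I−A); in particular x_2 = (0.000000·160 + 0.378000·200 + 0.000000·100 + 0.000000·230) / 0.2457 = 75.60 / 0.2457 ≈ 307.692.
Intermediate flow from 4 to 2: z_42 = a_42 · x_2 = 0.10 × 75.60 / 0.2457 = 7.56 / 0.2457 ≈ 30.8.

z_42 = 30.8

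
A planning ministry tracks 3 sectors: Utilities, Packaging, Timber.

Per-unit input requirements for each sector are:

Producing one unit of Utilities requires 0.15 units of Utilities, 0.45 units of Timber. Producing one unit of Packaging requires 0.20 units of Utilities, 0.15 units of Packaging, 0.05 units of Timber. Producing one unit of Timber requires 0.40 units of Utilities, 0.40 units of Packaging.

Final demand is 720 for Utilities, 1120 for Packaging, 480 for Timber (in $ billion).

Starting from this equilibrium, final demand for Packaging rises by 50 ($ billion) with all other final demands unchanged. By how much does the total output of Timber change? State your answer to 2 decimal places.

Δx_T = 12.83

I − A =
  [   0.85    -0.20    -0.40]
  [   0.00     0.85    -0.40]
  [  -0.45    -0.05     1.00]
Cofactors of I−A, C_ij = (−1)^(i+j)·(minor ij) (rows/columns in the sector order above):
  C_11 = (0.85)(1.00) − (-0.40)(-0.05) = 0.8300
  C_12 = −[(0.00)(1.00) − (-0.40)(-0.45)] = 0.1800
  C_13 = (0.00)(-0.05) − (0.85)(-0.45) = 0.3825
  C_21 = −[(-0.20)(1.00) − (-0.40)(-0.05)] = 0.2200
  C_22 = (0.85)(1.00) − (-0.40)(-0.45) = 0.6700
  C_23 = −[(0.85)(-0.05) − (-0.20)(-0.45)] = 0.1325
  C_31 = (-0.20)(-0.40) − (-0.40)(0.85) = 0.4200
  C_32 = −[(0.85)(-0.40) − (-0.40)(0.00)] = 0.3400
  C_33 = (0.85)(0.85) − (-0.20)(0.00) = 0.7225
det(I−A) = Σ_j (I−A)_1j·C_1j = (0.85)(0.8300) + (-0.20)(0.1800) + (-0.40)(0.3825) = 0.5165
adj(I−A) = Cᵀ =
  [ 0.8300   0.2200   0.4200]
  [ 0.1800   0.6700   0.3400]
  [ 0.3825   0.1325   0.7225]
(I − A)⁻¹ = adj(I−A) / det(I−A) ≈
  [   1.6070     0.4259     0.8132]
  [   0.3485     1.2972     0.6583]
  [   0.7406     0.2565     1.3988]
Δx = (I − A)⁻¹ Δd with Δd having +50 in the Packaging component and 0 elsewhere.
So Δx_T = L_TP · (+50), where L_TP = adj(I−A)_TP / det(I−A) = 0.1325 / 0.5165.
Δx_T = 0.1325 × (+50) / 0.5165 = 6.625 / 0.5165 ≈ 12.83.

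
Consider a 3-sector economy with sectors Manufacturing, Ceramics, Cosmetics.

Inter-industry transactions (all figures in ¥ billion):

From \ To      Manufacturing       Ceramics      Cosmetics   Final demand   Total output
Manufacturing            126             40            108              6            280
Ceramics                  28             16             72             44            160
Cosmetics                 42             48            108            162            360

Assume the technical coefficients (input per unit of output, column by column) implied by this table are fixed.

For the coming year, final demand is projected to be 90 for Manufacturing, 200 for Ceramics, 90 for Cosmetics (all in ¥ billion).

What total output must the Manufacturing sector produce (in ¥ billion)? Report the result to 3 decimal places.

Technical coefficients a_ij = z_ij / X_j:
  a_11 = 126/280 = 0.45, a_21 = 28/280 = 0.10, a_31 = 42/280 = 0.15
  a_12 = 40/160 = 0.25, a_22 = 16/160 = 0.10, a_32 = 48/160 = 0.30
  a_13 = 108/360 = 0.30, a_23 = 72/360 = 0.20, a_33 = 108/360 = 0.30
I − A =
  [   0.55    -0.25    -0.30]
  [  -0.10     0.90    -0.20]
  [  -0.15    -0.30     0.70]
Cofactors of I−A, C_ij = (−1)^(i+j)·(minor ij) (rows/columns in the sector order above):
  C_11 = (0.90)(0.70) − (-0.20)(-0.30) = 0.5700
  C_12 = −[(-0.10)(0.70) − (-0.20)(-0.15)] = 0.1000
  C_13 = (-0.10)(-0.30) − (0.90)(-0.15) = 0.1650
  C_21 = −[(-0.25)(0.70) − (-0.30)(-0.30)] = 0.2650
  C_22 = (0.55)(0.70) − (-0.30)(-0.15) = 0.3400
  C_23 = −[(0.55)(-0.30) − (-0.25)(-0.15)] = 0.2025
  C_31 = (-0.25)(-0.20) − (-0.30)(0.90) = 0.3200
  C_32 = −[(0.55)(-0.20) − (-0.30)(-0.10)] = 0.1400
  C_33 = (0.55)(0.90) − (-0.25)(-0.10) = 0.4700
det(I−A) = Σ_j (I−A)_1j·C_1j = (0.55)(0.5700) + (-0.25)(0.1000) + (-0.30)(0.1650) = 0.2390
adj(I−A) = Cᵀ =
  [ 0.5700   0.2650   0.3200]
  [ 0.1000   0.3400   0.1400]
  [ 0.1650   0.2025   0.4700]
(I − A)⁻¹ = adj(I−A) / det(I−A) ≈
  [   2.3849     1.1088     1.3389]
  [   0.4184     1.4226     0.5858]
  [   0.6904     0.8473     1.9665]
x = (I − A)⁻¹ d = adj(I−A)·d / det(I−A), with det(I−A) = 0.2390:
  x_1 = (0.5700·90 + 0.2650·200 + 0.3200·90) / 0.2390 = 133.10 / 0.2390 ≈ 556.904
  x_2 = (0.1000·90 + 0.3400·200 + 0.1400·90) / 0.2390 = 89.60 / 0.2390 ≈ 374.895
  x_3 = (0.1650·90 + 0.2025·200 + 0.4700·90) / 0.2390 = 97.65 / 0.2390 ≈ 408.577

x_1 = 556.904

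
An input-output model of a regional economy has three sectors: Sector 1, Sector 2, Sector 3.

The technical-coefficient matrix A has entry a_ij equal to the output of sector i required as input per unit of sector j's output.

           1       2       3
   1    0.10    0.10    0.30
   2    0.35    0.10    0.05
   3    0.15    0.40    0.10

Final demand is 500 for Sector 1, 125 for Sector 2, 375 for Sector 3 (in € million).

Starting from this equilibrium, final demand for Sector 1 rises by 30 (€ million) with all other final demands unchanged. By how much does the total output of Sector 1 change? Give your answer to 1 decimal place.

Δx_1 = 39.7

I − A =
  [   0.90    -0.10    -0.30]
  [  -0.35     0.90    -0.05]
  [  -0.15    -0.40     0.90]
Cofactors of I−A, C_ij = (−1)^(i+j)·(minor ij) (rows/columns in the sector order above):
  C_11 = (0.90)(0.90) − (-0.05)(-0.40) = 0.7900
  C_12 = −[(-0.35)(0.90) − (-0.05)(-0.15)] = 0.3225
  C_13 = (-0.35)(-0.40) − (0.90)(-0.15) = 0.2750
  C_21 = −[(-0.10)(0.90) − (-0.30)(-0.40)] = 0.2100
  C_22 = (0.90)(0.90) − (-0.30)(-0.15) = 0.7650
  C_23 = −[(0.90)(-0.40) − (-0.10)(-0.15)] = 0.3750
  C_31 = (-0.10)(-0.05) − (-0.30)(0.90) = 0.2750
  C_32 = −[(0.90)(-0.05) − (-0.30)(-0.35)] = 0.1500
  C_33 = (0.90)(0.90) − (-0.10)(-0.35) = 0.7750
det(I−A) = Σ_j (I−A)_1j·C_1j = (0.90)(0.7900) + (-0.10)(0.3225) + (-0.30)(0.2750) = 0.59625
adj(I−A) = Cᵀ =
  [ 0.7900   0.2100   0.2750]
  [ 0.3225   0.7650   0.1500]
  [ 0.2750   0.3750   0.7750]
(I − A)⁻¹ = adj(I−A) / det(I−A) ≈
  [   1.3249     0.3522     0.4612]
  [   0.5409     1.2830     0.2516]
  [   0.4612     0.6289     1.2998]
Δx = (I − A)⁻¹ Δd with Δd having +30 in the Sector 1 component and 0 elsewhere.
So Δx_1 = L_11 · (+30), where L_11 = adj(I−A)_11 / det(I−A) = 0.7900 / 0.59625.
Δx_1 = 0.7900 × (+30) / 0.59625 = 23.70 / 0.59625 ≈ 39.7.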